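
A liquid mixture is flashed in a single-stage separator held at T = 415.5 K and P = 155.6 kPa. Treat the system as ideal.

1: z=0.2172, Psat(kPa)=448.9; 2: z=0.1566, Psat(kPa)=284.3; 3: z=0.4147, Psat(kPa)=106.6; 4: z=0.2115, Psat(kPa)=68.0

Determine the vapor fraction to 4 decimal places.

ψ = 0.4594

Raoult's law: Kᵢ = Pᵢˢᵃᵗ/P = Pᵢˢᵃᵗ/155.6.
  K_1 = 448.9/155.6 = 2.884961, K_2 = 284.3/155.6 = 1.827121, K_3 = 106.6/155.6 = 0.685090, K_4 = 68.0/155.6 = 0.437018
Material balance + equilibrium reduce to Σ zᵢ(Kᵢ−1)/(1+ψ(Kᵢ−1)) = 0.
Feasibility: ΣzᵢKᵢ = 1.2893, Σzᵢ/Kᵢ = 1.2503 — both > 1, two phases present.
Newton–Raphson from ψ = 0.5:
  ψ = 0.5000: g = -0.01832, g' = -0.4459 → ψ = 0.4589
  ψ = 0.4589: g = 0.00020, g' = -0.4562 → ψ = 0.4594
Converged at ψ = 0.4594.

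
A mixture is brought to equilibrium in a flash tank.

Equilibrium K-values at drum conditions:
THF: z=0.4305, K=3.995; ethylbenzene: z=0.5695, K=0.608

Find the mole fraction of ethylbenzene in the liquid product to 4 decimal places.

x_ethylbenzene = 0.8843

Let ψ = V/F and solve Σ zᵢ(Kᵢ−1)/(1+ψ(Kᵢ−1)) = 0.
Check two-phase: ΣzᵢKᵢ = 2.0661 > 1 and Σzᵢ/Kᵢ = 1.0444 > 1, so g(0) = 1.0661 > 0 and g(1) = -0.0444 < 0.
Binary case is linear: z₁(K₁−1)(1+ψ(K₂−1)) + z₂(K₂−1)(1+ψ(K₁−1)) = 0
⇒ ψ = [z₁(K₁−1)+z₂(K₂−1)] / [−(K₁−1)(K₂−1)] = 1.06610/1.17404 = 0.9081
Compositions from xᵢ = zᵢ/(1+ψ(Kᵢ−1)), yᵢ = Kᵢxᵢ:
  THF: x = 0.1157, y = 0.4624
  ethylbenzene: x = 0.8843, y = 0.5376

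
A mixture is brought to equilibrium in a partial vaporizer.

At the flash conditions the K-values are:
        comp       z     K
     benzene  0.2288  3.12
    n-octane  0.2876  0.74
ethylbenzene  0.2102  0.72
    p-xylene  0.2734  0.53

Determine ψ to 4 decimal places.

ψ = 0.3030

Rachford–Rice: g(ψ) = Σ zᵢ(Kᵢ−1)/(1+ψ(Kᵢ−1)) = 0.
g(0) = ΣzᵢKᵢ − 1 = 0.2229 and g(1) = 1 − Σzᵢ/Kᵢ = -0.2698, so a root lies in (0, 1).
Newton iteration, ψ⁰ = 0.55:
  ψ = 0.5500: g = -0.10618, g' = -0.3785 → ψ = 0.2695
  ψ = 0.2695: g = 0.01749, g' = -0.5374 → ψ = 0.3020
  ψ = 0.3020: g = 0.00051, g' = -0.5068 → ψ = 0.3030
Converged at ψ = 0.3030.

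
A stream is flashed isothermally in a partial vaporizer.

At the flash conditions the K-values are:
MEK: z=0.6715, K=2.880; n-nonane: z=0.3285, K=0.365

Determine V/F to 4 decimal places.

V/F = 0.8827

Binary case is linear: z₁(K₁−1)(1+V/F(K₂−1)) + z₂(K₂−1)(1+V/F(K₁−1)) = 0
⇒ V/F = [z₁(K₁−1)+z₂(K₂−1)] / [−(K₁−1)(K₂−1)] = 1.05382/1.19380 = 0.8827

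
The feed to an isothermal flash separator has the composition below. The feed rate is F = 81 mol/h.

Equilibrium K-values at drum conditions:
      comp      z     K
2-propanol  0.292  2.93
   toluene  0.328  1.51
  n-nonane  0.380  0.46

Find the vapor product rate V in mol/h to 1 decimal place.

V = 61.7 mol/h

Material balance + equilibrium reduce to Σ zᵢ(Kᵢ−1)/(1+ψ(Kᵢ−1)) = 0.
g(0) = ΣzᵢKᵢ − 1 = 0.526 and g(1) = 1 − Σzᵢ/Kᵢ = -0.143, so a root lies in (0, 1).
Newton–Raphson from ψ = 0.5:
  ψ = 0.500: g = 0.1390, g' = -0.544 → ψ = 0.756
  ψ = 0.756: g = 0.0034, g' = -0.541 → ψ = 0.762
Converged at ψ = 0.762.
Then V = ψ·F = 0.7618·81 = 61.7 mol/h and L = F − V = 19.3 mol/h.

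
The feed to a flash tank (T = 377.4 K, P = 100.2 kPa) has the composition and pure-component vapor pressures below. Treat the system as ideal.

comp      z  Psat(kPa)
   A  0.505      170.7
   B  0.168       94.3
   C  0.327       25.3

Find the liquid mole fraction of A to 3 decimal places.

x_A = 0.434

Raoult's law: Kᵢ = Pᵢˢᵃᵗ/P = Pᵢˢᵃᵗ/100.2.
  K_A = 170.7/100.2 = 1.70359, K_B = 94.3/100.2 = 0.94112, K_C = 25.3/100.2 = 0.25250
Material balance + equilibrium reduce to Σ zᵢ(Kᵢ−1)/(1+β(Kᵢ−1)) = 0.
Check two-phase: ΣzᵢKᵢ = 1.101 > 1 and Σzᵢ/Kᵢ = 1.770 > 1, so g(0) = 0.101 > 0 and g(1) = -0.770 < 0.
Newton–Raphson from β = 0.63:
  β = 0.630: g = -0.2261, g' = -0.773 → β = 0.338
  β = 0.338: g = -0.0499, g' = -0.491 → β = 0.236
  β = 0.236: g = -0.0021, g' = -0.454 → β = 0.231
Converged at β = 0.231.
Compositions from xᵢ = zᵢ/(1+β(Kᵢ−1)), yᵢ = Kᵢxᵢ:
  A: x = 0.434, y = 0.740
  B: x = 0.170, y = 0.160
  C: x = 0.395, y = 0.100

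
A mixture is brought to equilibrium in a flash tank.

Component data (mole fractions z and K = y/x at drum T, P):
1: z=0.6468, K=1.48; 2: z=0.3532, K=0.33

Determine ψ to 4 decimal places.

Material balance + equilibrium reduce to Σ zᵢ(Kᵢ−1)/(1+ψ(Kᵢ−1)) = 0.
Feasibility: ΣzᵢKᵢ = 1.0738, Σzᵢ/Kᵢ = 1.5073 — both > 1, two phases present.
Iterate (Newton) starting at ψ = 0.5:
  ψ = 0.5000: g = -0.10548, g' = -0.4555 → ψ = 0.2684
  ψ = 0.2684: g = -0.01350, g' = -0.3526 → ψ = 0.2301
  ψ = 0.2301: g = -0.00020, g' = -0.3425 → ψ = 0.2295
Converged at ψ = 0.2295.

ψ = 0.2295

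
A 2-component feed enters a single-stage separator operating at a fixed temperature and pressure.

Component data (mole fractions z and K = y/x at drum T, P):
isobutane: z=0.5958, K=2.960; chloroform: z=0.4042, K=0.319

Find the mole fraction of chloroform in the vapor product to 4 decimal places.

y_chloroform = 0.2367

Rachford–Rice: g(V/F) = Σ zᵢ(Kᵢ−1)/(1+V/F(Kᵢ−1)) = 0.
Check two-phase: ΣzᵢKᵢ = 1.8925 > 1 and Σzᵢ/Kᵢ = 1.4684 > 1, so g(0) = 0.8925 > 0 and g(1) = -0.4684 < 0.
Binary case is linear: z₁(K₁−1)(1+V/F(K₂−1)) + z₂(K₂−1)(1+V/F(K₁−1)) = 0
⇒ V/F = [z₁(K₁−1)+z₂(K₂−1)] / [−(K₁−1)(K₂−1)] = 0.89251/1.33476 = 0.6687
Compositions from xᵢ = zᵢ/(1+V/F(Kᵢ−1)), yᵢ = Kᵢxᵢ:
  isobutane: x = 0.2579, y = 0.7633
  chloroform: x = 0.7421, y = 0.2367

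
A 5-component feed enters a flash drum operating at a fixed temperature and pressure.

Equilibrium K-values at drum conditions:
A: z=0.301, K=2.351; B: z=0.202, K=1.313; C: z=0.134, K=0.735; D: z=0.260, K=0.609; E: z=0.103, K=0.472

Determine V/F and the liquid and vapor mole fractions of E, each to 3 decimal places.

Rachford–Rice: g(V/F) = Σ zᵢ(Kᵢ−1)/(1+V/F(Kᵢ−1)) = 0.
Feasibility: ΣzᵢKᵢ = 1.278, Σzᵢ/Kᵢ = 1.109 — both > 1, two phases present.
Newton iteration, V/F⁰ = 0.69:
  V/F = 0.690: g = -0.0058, g' = -0.320 → V/F = 0.672
Converged at V/F = 0.672.
Compositions from xᵢ = zᵢ/(1+V/F(Kᵢ−1)), yᵢ = Kᵢxᵢ:
  A: x = 0.158, y = 0.371
  B: x = 0.167, y = 0.219
  C: x = 0.163, y = 0.120
  D: x = 0.353, y = 0.215
  E: x = 0.160, y = 0.075

V/F = 0.672, x_E = 0.160, y_E = 0.075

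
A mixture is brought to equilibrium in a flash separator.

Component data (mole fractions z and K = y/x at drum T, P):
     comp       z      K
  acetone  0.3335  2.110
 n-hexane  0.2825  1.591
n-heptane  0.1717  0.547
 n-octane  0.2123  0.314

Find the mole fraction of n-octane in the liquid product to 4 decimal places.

Rachford–Rice: g(ψ) = Σ zᵢ(Kᵢ−1)/(1+ψ(Kᵢ−1)) = 0.
g(0) = ΣzᵢKᵢ − 1 = 0.3137 and g(1) = 1 − Σzᵢ/Kᵢ = -0.3256, so a root lies in (0, 1).
Newton–Raphson from ψ = 0.43:
  ψ = 0.4300: g = 0.08054, g' = -0.5064 → ψ = 0.5891
  ψ = 0.5891: g = -0.00281, g' = -0.5514 → ψ = 0.5840
  ψ = 0.5840: g = -0.00001, g' = -0.5490 → ψ = 0.5839
Converged at ψ = 0.5839.
Compositions from xᵢ = zᵢ/(1+ψ(Kᵢ−1)), yᵢ = Kᵢxᵢ:
  acetone: x = 0.2023, y = 0.4269
  n-hexane: x = 0.2100, y = 0.3341
  n-heptane: x = 0.2335, y = 0.1277
  n-octane: x = 0.3542, y = 0.1112

x_n-octane = 0.3542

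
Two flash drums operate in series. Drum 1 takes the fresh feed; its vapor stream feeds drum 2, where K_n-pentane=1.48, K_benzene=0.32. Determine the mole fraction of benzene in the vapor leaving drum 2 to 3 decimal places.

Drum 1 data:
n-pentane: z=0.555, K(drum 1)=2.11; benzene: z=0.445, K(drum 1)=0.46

Drum 1:
Rachford–Rice: g(ψ₁) = Σ zᵢ(Kᵢ−1)/(1+ψ₁(Kᵢ−1)) = 0.
g(0) = ΣzᵢKᵢ − 1 = 0.376 and g(1) = 1 − Σzᵢ/Kᵢ = -0.230, so a root lies in (0, 1).
Binary case is linear: z₁(K₁−1)(1+ψ₁(K₂−1)) + z₂(K₂−1)(1+ψ₁(K₁−1)) = 0
⇒ ψ₁ = [z₁(K₁−1)+z₂(K₂−1)] / [−(K₁−1)(K₂−1)] = 0.3757/0.5994 = 0.627
Drum-1 compositions:
  n-pentane: x = 0.327, y = 0.691
  benzene: x = 0.673, y = 0.309
Drum-2 feed = drum-1 vapor: z₂ = (0.6905, 0.3095).
Drum 2:
Rachford–Rice: g(ψ₂) = Σ zᵢ(Kᵢ−1)/(1+ψ₂(Kᵢ−1)) = 0.
Check two-phase: ΣzᵢKᵢ = 1.121 > 1 and Σzᵢ/Kᵢ = 1.434 > 1, so g(0) = 0.121 > 0 and g(1) = -0.434 < 0.
Newton–Raphson from ψ₂ = 0.45:
  ψ₂ = 0.450: g = -0.0306, g' = -0.405 → ψ₂ = 0.374
  ψ₂ = 0.374: g = -0.0013, g' = -0.372 → ψ₂ = 0.371
Converged at ψ₂ = 0.371.
  n-pentane: x = 0.586, y = 0.868
  benzene: x = 0.414, y = 0.132

y_benzene (drum 2) = 0.132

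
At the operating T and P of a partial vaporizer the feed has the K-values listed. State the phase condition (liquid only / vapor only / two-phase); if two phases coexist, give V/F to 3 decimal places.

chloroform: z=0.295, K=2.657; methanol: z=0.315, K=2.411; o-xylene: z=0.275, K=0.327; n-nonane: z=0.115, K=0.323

two-phase, V/F = 0.649

ΣzᵢKᵢ = 1.670; Σzᵢ/Kᵢ = 1.439.
Both exceed 1, so a two-phase solution exists.
Iterate (Newton) starting at ψ = 0.5:
  ψ = 0.500: g = 0.1313, g' = -0.861 → ψ = 0.652
  ψ = 0.652: g = -0.0031, g' = -0.922 → ψ = 0.649
Converged at ψ = 0.649.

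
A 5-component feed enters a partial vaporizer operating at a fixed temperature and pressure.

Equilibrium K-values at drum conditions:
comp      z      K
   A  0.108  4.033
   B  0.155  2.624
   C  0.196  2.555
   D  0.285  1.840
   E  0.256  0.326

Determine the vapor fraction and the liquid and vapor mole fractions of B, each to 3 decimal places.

ψ = 0.914, x_B = 0.062, y_B = 0.164

Rachford–Rice: g(ψ) = Σ zᵢ(Kᵢ−1)/(1+ψ(Kᵢ−1)) = 0.
Check two-phase: ΣzᵢKᵢ = 1.951 > 1 and Σzᵢ/Kᵢ = 1.103 > 1, so g(0) = 0.951 > 0 and g(1) = -0.103 < 0.
Iterate (Newton) starting at ψ = 0.5:
  ψ = 0.500: g = 0.3489, g' = -0.796 → ψ = 0.938
  ψ = 0.938: g = -0.0269, g' = -1.134 → ψ = 0.915
  ψ = 0.915: g = -0.0008, g' = -1.072 → ψ = 0.914
Converged at ψ = 0.914.
Compositions from xᵢ = zᵢ/(1+ψ(Kᵢ−1)), yᵢ = Kᵢxᵢ:
  A: x = 0.029, y = 0.115
  B: x = 0.062, y = 0.164
  C: x = 0.081, y = 0.207
  D: x = 0.161, y = 0.297
  E: x = 0.667, y = 0.217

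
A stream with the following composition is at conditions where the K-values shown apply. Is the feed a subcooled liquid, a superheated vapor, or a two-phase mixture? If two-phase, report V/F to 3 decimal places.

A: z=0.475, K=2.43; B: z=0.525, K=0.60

two-phase, V/F = 0.820

ΣzᵢKᵢ = 1.469; Σzᵢ/Kᵢ = 1.070.
Both exceed 1, so a two-phase solution exists.
Rachford–Rice: g(ψ) = Σ zᵢ(Kᵢ−1)/(1+ψ(Kᵢ−1)) = 0.
Newton iteration, ψ⁰ = 0.5:
  ψ = 0.500: g = 0.1336, g' = -0.461 → ψ = 0.789
  ψ = 0.789: g = 0.0122, g' = -0.394 → ψ = 0.820
Converged at ψ = 0.820.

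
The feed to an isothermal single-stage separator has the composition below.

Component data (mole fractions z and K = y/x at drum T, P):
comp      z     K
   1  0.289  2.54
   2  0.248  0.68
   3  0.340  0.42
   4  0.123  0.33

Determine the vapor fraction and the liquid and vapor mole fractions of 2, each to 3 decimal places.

Rachford–Rice: g(ψ) = Σ zᵢ(Kᵢ−1)/(1+ψ(Kᵢ−1)) = 0.
g(0) = ΣzᵢKᵢ − 1 = 0.086 and g(1) = 1 − Σzᵢ/Kᵢ = -0.661, so a root lies in (0, 1).
Newton iteration, ψ⁰ = 0.5:
  ψ = 0.500: g = -0.2447, g' = -0.607 → ψ = 0.097
  ψ = 0.097: g = 0.0086, g' = -0.738 → ψ = 0.108
Converged at ψ = 0.108.
Compositions from xᵢ = zᵢ/(1+ψ(Kᵢ−1)), yᵢ = Kᵢxᵢ:
  1: x = 0.248, y = 0.629
  2: x = 0.257, y = 0.175
  3: x = 0.363, y = 0.152
  4: x = 0.133, y = 0.044

ψ = 0.108, x_2 = 0.257, y_2 = 0.175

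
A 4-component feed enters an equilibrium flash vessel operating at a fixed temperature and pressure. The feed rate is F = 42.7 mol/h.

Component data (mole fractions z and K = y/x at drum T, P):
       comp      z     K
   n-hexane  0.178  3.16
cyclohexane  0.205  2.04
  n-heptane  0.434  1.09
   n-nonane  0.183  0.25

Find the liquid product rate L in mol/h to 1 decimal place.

L = 11.3 mol/h

Newton iteration, ψ⁰ = 0.36:
  ψ = 0.360: g = 0.2212, g' = -0.577 → ψ = 0.744
  ψ = 0.744: g = -0.0060, g' = -0.722 → ψ = 0.735
Converged at ψ = 0.735.
Then V = ψ·F = 0.7353·42.7 = 31.4 mol/h and L = F − V = 11.3 mol/h.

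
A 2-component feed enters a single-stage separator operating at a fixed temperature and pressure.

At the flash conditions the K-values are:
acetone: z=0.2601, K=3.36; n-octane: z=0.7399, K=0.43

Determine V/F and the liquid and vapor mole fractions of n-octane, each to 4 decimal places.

Binary case is linear: z₁(K₁−1)(1+V/F(K₂−1)) + z₂(K₂−1)(1+V/F(K₁−1)) = 0
⇒ V/F = [z₁(K₁−1)+z₂(K₂−1)] / [−(K₁−1)(K₂−1)] = 0.19209/1.34520 = 0.1428
Compositions from xᵢ = zᵢ/(1+V/F(Kᵢ−1)), yᵢ = Kᵢxᵢ:
  acetone: x = 0.1945, y = 0.6537
  n-octane: x = 0.8055, y = 0.3463

V/F = 0.1428, x_n-octane = 0.8055, y_n-octane = 0.3463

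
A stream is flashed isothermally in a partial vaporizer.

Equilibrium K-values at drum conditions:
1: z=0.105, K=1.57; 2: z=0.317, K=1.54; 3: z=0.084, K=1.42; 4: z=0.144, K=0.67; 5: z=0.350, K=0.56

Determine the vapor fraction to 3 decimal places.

Material balance + equilibrium reduce to Σ zᵢ(Kᵢ−1)/(1+ψ(Kᵢ−1)) = 0.
g(0) = ΣzᵢKᵢ − 1 = 0.065 and g(1) = 1 − Σzᵢ/Kᵢ = -0.172, so a root lies in (0, 1).
Newton iteration, ψ⁰ = 0.5:
  ψ = 0.500: g = -0.0438, g' = -0.222 → ψ = 0.303
  ψ = 0.303: g = -0.0009, g' = -0.214 → ψ = 0.298
Converged at ψ = 0.298.

ψ = 0.298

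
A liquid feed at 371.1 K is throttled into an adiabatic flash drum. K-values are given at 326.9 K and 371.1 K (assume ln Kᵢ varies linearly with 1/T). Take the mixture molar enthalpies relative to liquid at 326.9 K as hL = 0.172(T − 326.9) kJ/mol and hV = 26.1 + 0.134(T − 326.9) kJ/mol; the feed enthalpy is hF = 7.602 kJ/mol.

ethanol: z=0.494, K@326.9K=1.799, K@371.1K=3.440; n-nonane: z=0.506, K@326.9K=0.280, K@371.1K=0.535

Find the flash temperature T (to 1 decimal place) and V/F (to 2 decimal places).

Adiabatic flash: solve Rachford–Rice at each trial T, then check hF = ψ·hV(T) + (1−ψ)·hL(T).
  T = 326.9 K: K = (1.799, 0.280), RR gives ψ = 0.053, H_out = 1.379 kJ/mol
  T = 371.1 K: K = (3.440, 0.535), RR gives ψ = 0.855, H_out = 28.482 kJ/mol
  T = 349.0 K: K = (2.539, 0.395), RR gives ψ = 0.488, H_out = 16.125 kJ/mol
  T = 337.9 K: K = (2.148, 0.334), RR gives ψ = 0.301, H_out = 9.625 kJ/mol
  T = 332.4 K: K = (1.969, 0.306), RR gives ψ = 0.190, H_out = 5.858 kJ/mol
  T = 335.1 K: K = (2.055, 0.320), RR gives ψ = 0.247, H_out = 7.775 kJ/mol
  T = 333.8 K: K = (2.013, 0.313), RR gives ψ = 0.220, H_out = 6.871 kJ/mol
  T = 334.5 K: K = (2.036, 0.317), RR gives ψ = 0.235, H_out = 7.362 kJ/mol
Linear interpolation between T = 334.5 (H_out = 7.362) and T = 335.1 (H_out = 7.775) on hF = 7.602 gives T ≈ 334.8 K, at which ψ = 0.24.

T = 334.8 K, V/F = 0.24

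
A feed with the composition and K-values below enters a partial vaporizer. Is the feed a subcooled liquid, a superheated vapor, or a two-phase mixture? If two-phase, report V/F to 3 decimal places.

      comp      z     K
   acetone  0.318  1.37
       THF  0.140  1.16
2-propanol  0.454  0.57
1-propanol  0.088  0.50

ΣzᵢKᵢ = 0.901; Σzᵢ/Kᵢ = 1.325.
Since ΣzᵢKᵢ < 1 the mixture is below its bubble point — single liquid phase.

subcooled liquid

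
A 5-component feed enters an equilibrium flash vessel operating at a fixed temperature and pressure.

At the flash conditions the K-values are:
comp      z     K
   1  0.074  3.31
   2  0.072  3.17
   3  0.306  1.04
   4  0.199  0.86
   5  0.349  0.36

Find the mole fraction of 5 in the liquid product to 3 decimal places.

x_5 = 0.378

Newton–Raphson from β = 0.5:
  β = 0.500: g = -0.1922, g' = -0.477 → β = 0.097
  β = 0.097: g = 0.0144, g' = -0.662 → β = 0.119
  β = 0.119: g = 0.0004, g' = -0.629 → β = 0.120
Converged at β = 0.120.
Compositions from xᵢ = zᵢ/(1+β(Kᵢ−1)), yᵢ = Kᵢxᵢ:
  1: x = 0.058, y = 0.192
  2: x = 0.057, y = 0.181
  3: x = 0.305, y = 0.317
  4: x = 0.202, y = 0.174
  5: x = 0.378, y = 0.136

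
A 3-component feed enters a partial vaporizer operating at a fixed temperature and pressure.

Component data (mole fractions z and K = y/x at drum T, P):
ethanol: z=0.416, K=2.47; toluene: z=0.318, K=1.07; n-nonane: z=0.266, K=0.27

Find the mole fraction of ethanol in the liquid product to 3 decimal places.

Rachford–Rice: g(ψ) = Σ zᵢ(Kᵢ−1)/(1+ψ(Kᵢ−1)) = 0.
Feasibility: ΣzᵢKᵢ = 1.440, Σzᵢ/Kᵢ = 1.451 — both > 1, two phases present.
Iterate (Newton) starting at ψ = 0.61:
  ψ = 0.610: g = -0.0063, g' = -0.712 → ψ = 0.601
Converged at ψ = 0.601.
Compositions from xᵢ = zᵢ/(1+ψ(Kᵢ−1)), yᵢ = Kᵢxᵢ:
  ethanol: x = 0.221, y = 0.546
  toluene: x = 0.305, y = 0.327
  n-nonane: x = 0.474, y = 0.128

x_ethanol = 0.221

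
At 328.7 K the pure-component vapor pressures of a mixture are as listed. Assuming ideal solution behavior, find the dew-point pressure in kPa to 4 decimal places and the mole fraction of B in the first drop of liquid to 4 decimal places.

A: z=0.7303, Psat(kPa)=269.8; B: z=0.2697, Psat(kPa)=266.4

Pdew = 268.8745 kPa, x_B = 0.2722

At the dew point ψ → 1, so Σzᵢ/Kᵢ = 1 with Kᵢ = Pᵢˢᵃᵗ/P ⇒ 1/P = Σzᵢ/Pᵢˢᵃᵗ.
1/P = 0.7303/269.8 + 0.2697/266.4 = 0.0037192 ⇒ P = 268.8745 kPa
xᵢ = zᵢP/Pᵢˢᵃᵗ ⇒ x_B = 0.2697·268.8745/266.4 = 0.2722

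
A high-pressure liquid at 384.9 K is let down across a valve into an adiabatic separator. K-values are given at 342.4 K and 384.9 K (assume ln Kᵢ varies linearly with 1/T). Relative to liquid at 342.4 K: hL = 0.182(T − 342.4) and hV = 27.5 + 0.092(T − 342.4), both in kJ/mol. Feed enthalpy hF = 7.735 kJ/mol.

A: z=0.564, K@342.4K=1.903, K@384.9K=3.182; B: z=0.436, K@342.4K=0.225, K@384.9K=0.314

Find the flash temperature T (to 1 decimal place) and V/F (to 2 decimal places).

T = 344.1 K, V/F = 0.27

Adiabatic flash: solve Rachford–Rice at each trial T, then check hF = ψ·hV(T) + (1−ψ)·hL(T).
  T = 342.4 K: K = (1.903, 0.225), RR gives ψ = 0.245, H_out = 6.735 kJ/mol
  T = 384.9 K: K = (3.182, 0.314), RR gives ψ = 0.622, H_out = 22.469 kJ/mol
  T = 363.6 K: K = (2.496, 0.268), RR gives ψ = 0.479, H_out = 16.129 kJ/mol
  T = 353.0 K: K = (2.189, 0.246), RR gives ψ = 0.382, H_out = 12.057 kJ/mol
  T = 347.7 K: K = (2.043, 0.236), RR gives ψ = 0.320, H_out = 9.606 kJ/mol
  T = 345.0 K: K = (1.971, 0.230), RR gives ψ = 0.284, H_out = 8.206 kJ/mol
  T = 343.7 K: K = (1.937, 0.228), RR gives ψ = 0.265, H_out = 7.487 kJ/mol
Linear interpolation between T = 343.7 (H_out = 7.487) and T = 345.0 (H_out = 8.206) on hF = 7.735 gives T ≈ 344.1 K, at which ψ = 0.27.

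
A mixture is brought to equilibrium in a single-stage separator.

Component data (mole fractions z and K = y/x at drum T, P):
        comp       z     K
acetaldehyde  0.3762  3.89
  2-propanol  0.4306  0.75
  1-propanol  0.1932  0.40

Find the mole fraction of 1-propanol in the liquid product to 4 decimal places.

Material balance + equilibrium reduce to Σ zᵢ(Kᵢ−1)/(1+ψ(Kᵢ−1)) = 0.
g(0) = ΣzᵢKᵢ − 1 = 0.8636 and g(1) = 1 − Σzᵢ/Kᵢ = -0.1538, so a root lies in (0, 1).
Iterate (Newton) starting at ψ = 0.5:
  ψ = 0.5000: g = 0.15604, g' = -0.7027 → ψ = 0.7221
  ψ = 0.7221: g = 0.01633, g' = -0.5864 → ψ = 0.7499
  ψ = 0.7499: g = 0.00004, g' = -0.5839 → ψ = 0.7500
Converged at ψ = 0.7500.
Compositions from xᵢ = zᵢ/(1+ψ(Kᵢ−1)), yᵢ = Kᵢxᵢ:
  acetaldehyde: x = 0.1188, y = 0.4620
  2-propanol: x = 0.5300, y = 0.3975
  1-propanol: x = 0.3513, y = 0.1405

x_1-propanol = 0.3513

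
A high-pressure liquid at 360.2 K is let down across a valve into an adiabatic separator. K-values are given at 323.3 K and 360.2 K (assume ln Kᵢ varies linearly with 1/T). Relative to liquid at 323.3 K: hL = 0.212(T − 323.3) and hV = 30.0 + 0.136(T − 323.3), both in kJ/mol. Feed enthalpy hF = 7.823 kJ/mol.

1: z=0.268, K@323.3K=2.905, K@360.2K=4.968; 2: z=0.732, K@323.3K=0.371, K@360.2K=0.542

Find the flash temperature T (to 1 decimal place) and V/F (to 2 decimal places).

Adiabatic flash: solve Rachford–Rice at each trial T, then check hF = ψ·hV(T) + (1−ψ)·hL(T).
  T = 323.3 K: K = (2.905, 0.371), RR gives ψ = 0.042, H_out = 1.255 kJ/mol
  T = 360.2 K: K = (4.968, 0.542), RR gives ψ = 0.401, H_out = 18.719 kJ/mol
  T = 341.8 K: K = (3.857, 0.453), RR gives ψ = 0.234, H_out = 10.613 kJ/mol
  T = 332.6 K: K = (3.363, 0.411), RR gives ψ = 0.146, H_out = 6.237 kJ/mol
  T = 337.2 K: K = (3.605, 0.432), RR gives ψ = 0.191, H_out = 8.474 kJ/mol
  T = 334.9 K: K = (3.483, 0.422), RR gives ψ = 0.169, H_out = 7.370 kJ/mol
Linear interpolation between T = 334.9 (H_out = 7.370) and T = 337.2 (H_out = 8.474) on hF = 7.823 gives T ≈ 335.8 K, at which ψ = 0.18.

T = 335.8 K, V/F = 0.18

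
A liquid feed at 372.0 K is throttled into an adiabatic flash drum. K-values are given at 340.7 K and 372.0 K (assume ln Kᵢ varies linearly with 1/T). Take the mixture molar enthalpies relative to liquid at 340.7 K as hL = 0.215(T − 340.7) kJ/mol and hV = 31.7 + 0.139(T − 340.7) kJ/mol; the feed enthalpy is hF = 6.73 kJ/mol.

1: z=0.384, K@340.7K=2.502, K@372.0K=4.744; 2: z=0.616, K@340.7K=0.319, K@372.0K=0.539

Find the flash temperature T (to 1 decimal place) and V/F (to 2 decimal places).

Adiabatic flash: solve Rachford–Rice at each trial T, then check hF = ψ·hV(T) + (1−ψ)·hL(T).
  T = 340.7 K: K = (2.502, 0.319), RR gives ψ = 0.154, H_out = 4.874 kJ/mol
  T = 372.0 K: K = (4.744, 0.539), RR gives ψ = 0.668, H_out = 26.329 kJ/mol
  T = 356.4 K: K = (3.498, 0.420), RR gives ψ = 0.415, H_out = 16.042 kJ/mol
  T = 348.5 K: K = (2.966, 0.367), RR gives ψ = 0.293, H_out = 10.795 kJ/mol
  T = 344.6 K: K = (2.727, 0.342), RR gives ψ = 0.227, H_out = 7.972 kJ/mol
  T = 342.6 K: K = (2.610, 0.330), RR gives ψ = 0.191, H_out = 6.425 kJ/mol
Linear interpolation between T = 342.6 (H_out = 6.425) and T = 344.6 (H_out = 7.972) on hF = 6.73 gives T ≈ 343.0 K, at which ψ = 0.20.

T = 343.0 K, V/F = 0.20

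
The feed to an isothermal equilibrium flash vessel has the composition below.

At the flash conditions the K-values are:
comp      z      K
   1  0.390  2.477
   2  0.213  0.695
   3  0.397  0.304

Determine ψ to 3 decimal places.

Rachford–Rice: g(ψ) = Σ zᵢ(Kᵢ−1)/(1+ψ(Kᵢ−1)) = 0.
g(0) = ΣzᵢKᵢ − 1 = 0.235 and g(1) = 1 − Σzᵢ/Kᵢ = -0.770, so a root lies in (0, 1).
Newton iteration, ψ⁰ = 0.5:
  ψ = 0.500: g = -0.1691, g' = -0.761 → ψ = 0.278
  ψ = 0.278: g = -0.0052, g' = -0.747 → ψ = 0.271
Converged at ψ = 0.271.

ψ = 0.271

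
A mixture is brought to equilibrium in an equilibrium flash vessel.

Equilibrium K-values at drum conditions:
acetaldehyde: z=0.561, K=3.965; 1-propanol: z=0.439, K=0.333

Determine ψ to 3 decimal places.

Rachford–Rice: g(ψ) = Σ zᵢ(Kᵢ−1)/(1+ψ(Kᵢ−1)) = 0.
Check two-phase: ΣzᵢKᵢ = 2.371 > 1 and Σzᵢ/Kᵢ = 1.460 > 1, so g(0) = 1.371 > 0 and g(1) = -0.460 < 0.
Iterate (Newton) starting at ψ = 0.5:
  ψ = 0.500: g = 0.2307, g' = -1.240 → ψ = 0.686
  ψ = 0.686: g = 0.0084, g' = -1.200 → ψ = 0.693
Converged at ψ = 0.693.

ψ = 0.693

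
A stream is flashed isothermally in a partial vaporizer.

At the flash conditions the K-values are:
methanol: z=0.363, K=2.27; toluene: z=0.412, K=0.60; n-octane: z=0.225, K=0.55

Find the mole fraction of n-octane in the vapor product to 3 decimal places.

y_n-octane = 0.148

Newton iteration, ψ⁰ = 0.55:
  ψ = 0.550: g = -0.0744, g' = -0.392 → ψ = 0.360
  ψ = 0.360: g = 0.0030, g' = -0.431 → ψ = 0.367
Converged at ψ = 0.367.
Compositions from xᵢ = zᵢ/(1+ψ(Kᵢ−1)), yᵢ = Kᵢxᵢ:
  methanol: x = 0.248, y = 0.562
  toluene: x = 0.483, y = 0.290
  n-octane: x = 0.270, y = 0.148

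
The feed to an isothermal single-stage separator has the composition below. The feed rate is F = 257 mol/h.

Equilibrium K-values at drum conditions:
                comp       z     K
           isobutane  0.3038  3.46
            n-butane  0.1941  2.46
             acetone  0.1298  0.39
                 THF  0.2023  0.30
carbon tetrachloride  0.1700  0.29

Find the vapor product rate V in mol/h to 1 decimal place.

V = 123.6 mol/h

Newton–Raphson from ψ = 0.5:
  ψ = 0.5000: g = -0.01998, g' = -1.0485 → ψ = 0.4809
Converged at ψ = 0.4809.
Then V = ψ·F = 0.4809·257 = 123.6 mol/h and L = F − V = 133.4 mol/h.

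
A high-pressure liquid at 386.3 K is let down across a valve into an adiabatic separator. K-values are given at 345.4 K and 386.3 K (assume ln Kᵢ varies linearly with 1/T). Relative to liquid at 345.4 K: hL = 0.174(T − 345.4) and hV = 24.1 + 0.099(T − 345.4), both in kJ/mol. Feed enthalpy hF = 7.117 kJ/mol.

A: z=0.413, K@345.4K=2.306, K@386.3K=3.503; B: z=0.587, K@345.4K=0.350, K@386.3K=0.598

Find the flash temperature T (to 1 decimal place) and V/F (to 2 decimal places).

T = 350.9 K, V/F = 0.26

Adiabatic flash: solve Rachford–Rice at each trial T, then check hF = ψ·hV(T) + (1−ψ)·hL(T).
  T = 345.4 K: K = (2.306, 0.350), RR gives ψ = 0.186, H_out = 4.481 kJ/mol
  T = 386.3 K: K = (3.503, 0.598), RR gives ψ = 0.793, H_out = 23.792 kJ/mol
  T = 365.9 K: K = (2.877, 0.465), RR gives ψ = 0.459, H_out = 13.919 kJ/mol
  T = 355.6 K: K = (2.583, 0.405), RR gives ψ = 0.323, H_out = 9.308 kJ/mol
  T = 350.5 K: K = (2.442, 0.377), RR gives ψ = 0.256, H_out = 6.951 kJ/mol
  T = 353.1 K: K = (2.513, 0.391), RR gives ψ = 0.290, H_out = 8.164 kJ/mol
  T = 351.8 K: K = (2.478, 0.384), RR gives ψ = 0.273, H_out = 7.561 kJ/mol
Linear interpolation between T = 350.5 (H_out = 6.951) and T = 351.8 (H_out = 7.561) on hF = 7.117 gives T ≈ 350.9 K, at which ψ = 0.26.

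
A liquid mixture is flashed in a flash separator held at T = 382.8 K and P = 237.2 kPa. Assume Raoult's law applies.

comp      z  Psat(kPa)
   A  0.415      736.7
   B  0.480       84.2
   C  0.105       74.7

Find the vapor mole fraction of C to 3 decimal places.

y_C = 0.044

Raoult's law: Kᵢ = Pᵢˢᵃᵗ/P = Pᵢˢᵃᵗ/237.2.
  K_A = 736.7/237.2 = 3.10582, K_B = 84.2/237.2 = 0.35497, K_C = 74.7/237.2 = 0.31492
Material balance + equilibrium reduce to Σ zᵢ(Kᵢ−1)/(1+V/F(Kᵢ−1)) = 0.
Feasibility: ΣzᵢKᵢ = 1.492, Σzᵢ/Kᵢ = 1.819 — both > 1, two phases present.
Newton iteration, V/F⁰ = 0.5:
  V/F = 0.500: g = -0.1407, g' = -0.986 → V/F = 0.357
  V/F = 0.357: g = 0.0012, g' = -1.023 → V/F = 0.358
Converged at V/F = 0.358.
Compositions from xᵢ = zᵢ/(1+V/F(Kᵢ−1)), yᵢ = Kᵢxᵢ:
  A: x = 0.237, y = 0.735
  B: x = 0.624, y = 0.222
  C: x = 0.139, y = 0.044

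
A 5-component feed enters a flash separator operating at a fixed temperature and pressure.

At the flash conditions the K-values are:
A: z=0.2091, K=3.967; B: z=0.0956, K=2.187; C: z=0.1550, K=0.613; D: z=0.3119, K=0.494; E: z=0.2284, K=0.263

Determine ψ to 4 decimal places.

Rachford–Rice: g(ψ) = Σ zᵢ(Kᵢ−1)/(1+ψ(Kᵢ−1)) = 0.
g(0) = ΣzᵢKᵢ − 1 = 0.3477 and g(1) = 1 − Σzᵢ/Kᵢ = -0.8491, so a root lies in (0, 1).
Iterate (Newton) starting at ψ = 0.65:
  ψ = 0.6500: g = -0.36254, g' = -0.9334 → ψ = 0.2616
  ψ = 0.2616: g = -0.02131, g' = -0.9871 → ψ = 0.2400
  ψ = 0.2400: g = 0.00039, g' = -1.0243 → ψ = 0.2404
Converged at ψ = 0.2404.

ψ = 0.2404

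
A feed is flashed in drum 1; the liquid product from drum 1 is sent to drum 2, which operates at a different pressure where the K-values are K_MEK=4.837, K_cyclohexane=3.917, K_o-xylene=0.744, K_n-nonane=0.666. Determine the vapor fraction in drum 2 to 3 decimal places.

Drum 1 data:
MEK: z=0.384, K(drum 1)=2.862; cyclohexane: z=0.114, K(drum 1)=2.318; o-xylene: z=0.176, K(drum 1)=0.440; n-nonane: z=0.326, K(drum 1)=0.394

Drum 1:
Iterate (Newton) starting at ψ₁ = 0.34:
  ψ₁ = 0.340: g = 0.1710, g' = -0.868 → ψ₁ = 0.537
  ψ₁ = 0.537: g = 0.0116, g' = -0.777 → ψ₁ = 0.552
Converged at ψ₁ = 0.552.
Drum-1 compositions:
  MEK: x = 0.189, y = 0.542
  cyclohexane: x = 0.066, y = 0.153
  o-xylene: x = 0.255, y = 0.112
  n-nonane: x = 0.490, y = 0.193
Drum-2 feed = drum-1 liquid: z₂ = (0.1894, 0.0660, 0.2548, 0.4899).
Drum 2:
Let ψ₂ = V/F and solve Σ zᵢ(Kᵢ−1)/(1+ψ₂(Kᵢ−1)) = 0.
Check two-phase: ΣzᵢKᵢ = 1.690 > 1 and Σzᵢ/Kᵢ = 1.134 > 1, so g(0) = 0.690 > 0 and g(1) = -0.134 < 0.
Newton iteration, ψ₂⁰ = 0.5:
  ψ₂ = 0.500: g = 0.0560, g' = -0.521 → ψ₂ = 0.608
  ψ₂ = 0.608: g = 0.0050, g' = -0.434 → ψ₂ = 0.619
Converged at ψ₂ = 0.619.
  MEK: x = 0.056, y = 0.271
  cyclohexane: x = 0.024, y = 0.092
  o-xylene: x = 0.303, y = 0.225
  n-nonane: x = 0.618, y = 0.411

V/F (drum 2) = 0.619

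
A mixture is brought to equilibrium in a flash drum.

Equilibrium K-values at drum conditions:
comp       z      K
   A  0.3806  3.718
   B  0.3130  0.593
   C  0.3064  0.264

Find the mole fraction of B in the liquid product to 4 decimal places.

Newton–Raphson from β = 0.5:
  β = 0.5000: g = -0.07824, g' = -1.0025 → β = 0.4220
  β = 0.4220: g = 0.00095, g' = -1.0348 → β = 0.4229
Converged at β = 0.4229.
Compositions from xᵢ = zᵢ/(1+β(Kᵢ−1)), yᵢ = Kᵢxᵢ:
  A: x = 0.1771, y = 0.6584
  B: x = 0.3781, y = 0.2242
  C: x = 0.4449, y = 0.1174

x_B = 0.3781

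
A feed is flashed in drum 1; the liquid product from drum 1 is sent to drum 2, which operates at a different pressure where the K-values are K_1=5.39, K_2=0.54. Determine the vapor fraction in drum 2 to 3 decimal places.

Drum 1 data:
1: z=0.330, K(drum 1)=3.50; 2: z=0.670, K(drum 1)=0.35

V/F (drum 2) = 0.268

Drum 1:
Binary case is linear: z₁(K₁−1)(1+ψ₁(K₂−1)) + z₂(K₂−1)(1+ψ₁(K₁−1)) = 0
⇒ ψ₁ = [z₁(K₁−1)+z₂(K₂−1)] / [−(K₁−1)(K₂−1)] = 0.3895/1.6250 = 0.240
Drum-1 compositions:
  1: x = 0.206, y = 0.722
  2: x = 0.794, y = 0.278
Drum-2 feed = drum-1 liquid: z₂ = (0.2063, 0.7937).
Drum 2:
Let ψ₂ = V/F and solve Σ zᵢ(Kᵢ−1)/(1+ψ₂(Kᵢ−1)) = 0.
Feasibility: ΣzᵢKᵢ = 1.541, Σzᵢ/Kᵢ = 1.508 — both > 1, two phases present.
Binary case is linear: z₁(K₁−1)(1+ψ₂(K₂−1)) + z₂(K₂−1)(1+ψ₂(K₁−1)) = 0
⇒ ψ₂ = [z₁(K₁−1)+z₂(K₂−1)] / [−(K₁−1)(K₂−1)] = 0.5408/2.0194 = 0.268
  1: x = 0.095, y = 0.511
  2: x = 0.905, y = 0.489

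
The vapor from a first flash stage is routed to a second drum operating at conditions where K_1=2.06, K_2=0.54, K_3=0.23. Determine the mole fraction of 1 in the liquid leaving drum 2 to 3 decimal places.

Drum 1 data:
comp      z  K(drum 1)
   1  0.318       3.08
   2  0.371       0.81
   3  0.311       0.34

x_1 (drum 2) = 0.350

Drum 1:
Let ψ₁ = V/F and solve Σ zᵢ(Kᵢ−1)/(1+ψ₁(Kᵢ−1)) = 0.
g(0) = ΣzᵢKᵢ − 1 = 0.386 and g(1) = 1 − Σzᵢ/Kᵢ = -0.476, so a root lies in (0, 1).
Iterate (Newton) starting at ψ₁ = 0.5:
  ψ₁ = 0.500: g = -0.0600, g' = -0.649 → ψ₁ = 0.407
  ψ₁ = 0.407: g = 0.0008, g' = -0.672 → ψ₁ = 0.409
Converged at ψ₁ = 0.409.
Drum-1 compositions:
  1: x = 0.172, y = 0.529
  2: x = 0.402, y = 0.326
  3: x = 0.426, y = 0.145
Drum-2 feed = drum-1 vapor: z₂ = (0.5294, 0.3258, 0.1448).
Drum 2:
Material balance + equilibrium reduce to Σ zᵢ(Kᵢ−1)/(1+ψ₂(Kᵢ−1)) = 0.
g(0) = ΣzᵢKᵢ − 1 = 0.300 and g(1) = 1 − Σzᵢ/Kᵢ = -0.490, so a root lies in (0, 1).
Newton–Raphson from ψ₂ = 0.31:
  ψ₂ = 0.310: g = 0.1011, g' = -0.579 → ψ₂ = 0.485
Converged at ψ₂ = 0.485.
  1: x = 0.350, y = 0.720
  2: x = 0.419, y = 0.226
  3: x = 0.231, y = 0.053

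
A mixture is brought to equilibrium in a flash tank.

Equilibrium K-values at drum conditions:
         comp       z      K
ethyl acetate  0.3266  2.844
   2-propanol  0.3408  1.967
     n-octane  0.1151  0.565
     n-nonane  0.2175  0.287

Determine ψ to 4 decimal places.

ψ = 0.7907

Material balance + equilibrium reduce to Σ zᵢ(Kᵢ−1)/(1+ψ(Kᵢ−1)) = 0.
Check two-phase: ΣzᵢKᵢ = 1.7267 > 1 and Σzᵢ/Kᵢ = 1.2497 > 1, so g(0) = 0.7267 > 0 and g(1) = -0.2497 < 0.
Newton–Raphson from ψ = 0.47:
  ψ = 0.4700: g = 0.25304, g' = -0.7539 → ψ = 0.8056
  ψ = 0.8056: g = -0.01394, g' = -0.9426 → ψ = 0.7909
  ψ = 0.7909: g = -0.00018, g' = -0.9180 → ψ = 0.7907
Converged at ψ = 0.7907.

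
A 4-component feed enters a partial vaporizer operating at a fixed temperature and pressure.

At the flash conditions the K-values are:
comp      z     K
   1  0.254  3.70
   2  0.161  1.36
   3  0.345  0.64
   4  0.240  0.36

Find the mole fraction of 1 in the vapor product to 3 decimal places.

Rachford–Rice: g(V/F) = Σ zᵢ(Kᵢ−1)/(1+V/F(Kᵢ−1)) = 0.
Check two-phase: ΣzᵢKᵢ = 1.466 > 1 and Σzᵢ/Kᵢ = 1.393 > 1, so g(0) = 0.466 > 0 and g(1) = -0.393 < 0.
Newton iteration, V/F⁰ = 0.31:
  V/F = 0.310: g = 0.0940, g' = -0.775 → V/F = 0.431
  V/F = 0.431: g = 0.0078, g' = -0.661 → V/F = 0.443
Converged at V/F = 0.443.
Compositions from xᵢ = zᵢ/(1+V/F(Kᵢ−1)), yᵢ = Kᵢxᵢ:
  1: x = 0.116, y = 0.428
  2: x = 0.139, y = 0.189
  3: x = 0.410, y = 0.263
  4: x = 0.335, y = 0.121

y_1 = 0.428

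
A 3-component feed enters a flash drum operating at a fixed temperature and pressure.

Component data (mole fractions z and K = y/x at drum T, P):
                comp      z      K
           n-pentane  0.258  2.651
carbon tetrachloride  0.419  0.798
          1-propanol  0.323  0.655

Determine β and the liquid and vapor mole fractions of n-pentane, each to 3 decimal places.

Iterate (Newton) starting at β = 0.5:
  β = 0.500: g = 0.0045, g' = -0.288 → β = 0.516
Converged at β = 0.516.
Compositions from xᵢ = zᵢ/(1+β(Kᵢ−1)), yᵢ = Kᵢxᵢ:
  n-pentane: x = 0.139, y = 0.369
  carbon tetrachloride: x = 0.468, y = 0.373
  1-propanol: x = 0.393, y = 0.257

β = 0.516, x_n-pentane = 0.139, y_n-pentane = 0.369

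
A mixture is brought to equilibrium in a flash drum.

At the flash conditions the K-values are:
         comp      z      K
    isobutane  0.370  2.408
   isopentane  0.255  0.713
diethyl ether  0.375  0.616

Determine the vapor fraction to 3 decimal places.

ψ = 0.620

Rachford–Rice: g(ψ) = Σ zᵢ(Kᵢ−1)/(1+ψ(Kᵢ−1)) = 0.
g(0) = ΣzᵢKᵢ − 1 = 0.304 and g(1) = 1 − Σzᵢ/Kᵢ = -0.120, so a root lies in (0, 1).
Iterate (Newton) starting at ψ = 0.5:
  ψ = 0.500: g = 0.0421, g' = -0.366 → ψ = 0.615
  ψ = 0.615: g = 0.0018, g' = -0.336 → ψ = 0.620
Converged at ψ = 0.620.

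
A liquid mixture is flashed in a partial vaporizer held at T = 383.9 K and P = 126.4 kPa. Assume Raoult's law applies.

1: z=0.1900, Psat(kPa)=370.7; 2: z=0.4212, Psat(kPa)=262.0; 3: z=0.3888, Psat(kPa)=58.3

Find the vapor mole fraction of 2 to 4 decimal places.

y_2 = 0.4614

Raoult's law: Kᵢ = Pᵢˢᵃᵗ/P = Pᵢˢᵃᵗ/126.4.
  K_1 = 370.7/126.4 = 2.932753, K_2 = 262.0/126.4 = 2.072785, K_3 = 58.3/126.4 = 0.461234
Let ψ = V/F and solve Σ zᵢ(Kᵢ−1)/(1+ψ(Kᵢ−1)) = 0.
g(0) = ΣzᵢKᵢ − 1 = 0.6096 and g(1) = 1 − Σzᵢ/Kᵢ = -0.1109, so a root lies in (0, 1).
Iterate (Newton) starting at ψ = 0.36:
  ψ = 0.3600: g = 0.28264, g' = -0.6728 → ψ = 0.7801
  ψ = 0.7801: g = 0.03108, g' = -0.5923 → ψ = 0.8326
  ψ = 0.8326: g = -0.00045, g' = -0.6106 → ψ = 0.8318
Converged at ψ = 0.8318.
Compositions from xᵢ = zᵢ/(1+ψ(Kᵢ−1)), yᵢ = Kᵢxᵢ:
  1: x = 0.0729, y = 0.2137
  2: x = 0.2226, y = 0.4614
  3: x = 0.7046, y = 0.3250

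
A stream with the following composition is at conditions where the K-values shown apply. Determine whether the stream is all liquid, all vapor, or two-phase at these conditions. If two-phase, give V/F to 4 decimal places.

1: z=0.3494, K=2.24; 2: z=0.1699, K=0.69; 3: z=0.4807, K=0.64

ΣzᵢKᵢ = 1.2075; Σzᵢ/Kᵢ = 1.1533.
Both exceed 1, so a two-phase solution exists.
Rachford–Rice: g(ψ) = Σ zᵢ(Kᵢ−1)/(1+ψ(Kᵢ−1)) = 0.
Newton iteration, ψ⁰ = 0.5:
  ψ = 0.5000: g = -0.00593, g' = -0.3202 → ψ = 0.4815
  ψ = 0.4815: g = 0.00004, g' = -0.3244 → ψ = 0.4816
Converged at ψ = 0.4816.

two-phase, V/F = 0.4816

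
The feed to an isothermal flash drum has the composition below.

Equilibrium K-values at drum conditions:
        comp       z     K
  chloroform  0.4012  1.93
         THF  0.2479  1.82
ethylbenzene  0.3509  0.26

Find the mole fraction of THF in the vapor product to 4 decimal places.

Rachford–Rice: g(ψ) = Σ zᵢ(Kᵢ−1)/(1+ψ(Kᵢ−1)) = 0.
Feasibility: ΣzᵢKᵢ = 1.3167, Σzᵢ/Kᵢ = 1.6937 — both > 1, two phases present.
Newton–Raphson from ψ = 0.5:
  ψ = 0.5000: g = -0.01331, g' = -0.7297 → ψ = 0.4818
  ψ = 0.4818: g = -0.00013, g' = -0.7152 → ψ = 0.4816
Converged at ψ = 0.4816.
Compositions from xᵢ = zᵢ/(1+ψ(Kᵢ−1)), yᵢ = Kᵢxᵢ:
  chloroform: x = 0.2771, y = 0.5348
  THF: x = 0.1777, y = 0.3235
  ethylbenzene: x = 0.5452, y = 0.1417

y_THF = 0.3235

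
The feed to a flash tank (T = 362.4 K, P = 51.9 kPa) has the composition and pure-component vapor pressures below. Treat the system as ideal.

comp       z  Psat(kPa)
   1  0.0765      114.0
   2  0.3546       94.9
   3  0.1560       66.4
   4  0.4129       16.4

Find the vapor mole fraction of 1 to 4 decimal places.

y_1 = 0.1263

Raoult's law: Kᵢ = Pᵢˢᵃᵗ/P = Pᵢˢᵃᵗ/51.9.
  K_1 = 114.0/51.9 = 2.196532, K_2 = 94.9/51.9 = 1.828516, K_3 = 66.4/51.9 = 1.279383, K_4 = 16.4/51.9 = 0.315992
Rachford–Rice: g(V/F) = Σ zᵢ(Kᵢ−1)/(1+V/F(Kᵢ−1)) = 0.
Check two-phase: ΣzᵢKᵢ = 1.1465 > 1 and Σzᵢ/Kᵢ = 1.6574 > 1, so g(0) = 0.1465 > 0 and g(1) = -0.6574 < 0.
Newton–Raphson from V/F = 0.59:
  V/F = 0.5900: g = -0.18512, g' = -0.6995 → V/F = 0.3253
  V/F = 0.3253: g = -0.02601, g' = -0.5376 → V/F = 0.2770
  V/F = 0.2770: g = -0.00027, g' = -0.5273 → V/F = 0.2764
Converged at V/F = 0.2764.
Compositions from xᵢ = zᵢ/(1+V/F(Kᵢ−1)), yᵢ = Kᵢxᵢ:
  1: x = 0.0575, y = 0.1263
  2: x = 0.2885, y = 0.5276
  3: x = 0.1448, y = 0.1853
  4: x = 0.5092, y = 0.1609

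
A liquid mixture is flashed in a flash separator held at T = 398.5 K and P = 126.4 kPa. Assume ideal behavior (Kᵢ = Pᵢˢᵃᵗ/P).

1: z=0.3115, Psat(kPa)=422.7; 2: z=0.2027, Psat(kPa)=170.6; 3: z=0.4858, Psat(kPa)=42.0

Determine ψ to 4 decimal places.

ψ = 0.3960

Raoult's law: Kᵢ = Pᵢˢᵃᵗ/P = Pᵢˢᵃᵗ/126.4.
  K_1 = 422.7/126.4 = 3.344146, K_2 = 170.6/126.4 = 1.349684, K_3 = 42.0/126.4 = 0.332278
Let ψ = V/F and solve Σ zᵢ(Kᵢ−1)/(1+ψ(Kᵢ−1)) = 0.
Check two-phase: ΣzᵢKᵢ = 1.4767 > 1 and Σzᵢ/Kᵢ = 1.7054 > 1, so g(0) = 0.4767 > 0 and g(1) = -0.7054 < 0.
Iterate (Newton) starting at ψ = 0.68:
  ψ = 0.6800: g = -0.25540, g' = -0.9972 → ψ = 0.4239
  ψ = 0.4239: g = -0.02445, g' = -0.8708 → ψ = 0.3958
  ψ = 0.3958: g = 0.00012, g' = -0.8798 → ψ = 0.3960
Converged at ψ = 0.3960.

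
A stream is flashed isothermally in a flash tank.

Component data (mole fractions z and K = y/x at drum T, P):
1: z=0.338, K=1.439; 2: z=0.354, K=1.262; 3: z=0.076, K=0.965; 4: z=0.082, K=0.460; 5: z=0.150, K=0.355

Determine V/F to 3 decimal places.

Rachford–Rice: g(V/F) = Σ zᵢ(Kᵢ−1)/(1+V/F(Kᵢ−1)) = 0.
Feasibility: ΣzᵢKᵢ = 1.097, Σzᵢ/Kᵢ = 1.195 — both > 1, two phases present.
Iterate (Newton) starting at V/F = 0.49:
  V/F = 0.490: g = -0.0001, g' = -0.241 → V/F = 0.490
Converged at V/F = 0.490.

V/F = 0.490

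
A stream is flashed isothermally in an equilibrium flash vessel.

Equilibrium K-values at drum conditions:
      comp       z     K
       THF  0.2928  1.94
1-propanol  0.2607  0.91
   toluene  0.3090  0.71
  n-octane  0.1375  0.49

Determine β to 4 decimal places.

β = 0.3405

Material balance + equilibrium reduce to Σ zᵢ(Kᵢ−1)/(1+β(Kᵢ−1)) = 0.
Check two-phase: ΣzᵢKᵢ = 1.0920 > 1 and Σzᵢ/Kᵢ = 1.1532 > 1, so g(0) = 0.0920 > 0 and g(1) = -0.1532 < 0.
Newton–Raphson from β = 0.69:
  β = 0.6900: g = -0.07829, g' = -0.2234 → β = 0.3395
  β = 0.3395: g = 0.00025, g' = -0.2352 → β = 0.3405
Converged at β = 0.3405.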